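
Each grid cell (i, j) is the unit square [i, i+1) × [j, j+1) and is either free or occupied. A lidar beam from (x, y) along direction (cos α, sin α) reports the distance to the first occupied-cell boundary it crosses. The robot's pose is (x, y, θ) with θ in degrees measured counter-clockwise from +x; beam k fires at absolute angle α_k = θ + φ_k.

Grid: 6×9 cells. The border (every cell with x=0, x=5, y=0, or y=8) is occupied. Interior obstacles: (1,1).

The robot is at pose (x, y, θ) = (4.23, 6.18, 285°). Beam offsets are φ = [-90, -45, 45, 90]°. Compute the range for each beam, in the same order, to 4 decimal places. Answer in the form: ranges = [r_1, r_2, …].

beam 1: φ=-90°, α=195°
  d=(-0.9659,-0.2588)  start (4,6)  tX=0.2381 tY=0.6955  stride 1/|dx|=1.0353 1/|dy|=3.8637
    cross x-line → (3,6), t=0.2381
    cross y-line → (3,5), t=0.6955
    cross x-line → (2,5), t=1.2734
    cross x-line → (1,5), t=2.3087
    cross x-line → (0,5), t=3.3439 (wall)
  → r_1 = 3.3439
beam 2: φ=-45°, α=240°
  d=(-0.5000,-0.8660)  start (4,6)  tX=0.4600 tY=0.2078  stride 1/|dx|=2.0000 1/|dy|=1.1547
    cross y-line → (4,5), t=0.2078
    cross x-line → (3,5), t=0.4600
    cross y-line → (3,4), t=1.3625
    cross x-line → (2,4), t=2.4600
    cross y-line → (2,3), t=2.5172
    cross y-line → (2,2), t=3.6719
    cross x-line → (1,2), t=4.4600
    cross y-line → (1,1), t=4.8266 (wall)
  → r_2 = 4.8266
beam 3: φ=45°, α=330°
  d=(0.8660,-0.5000)  start (4,6)  tX=0.8891 tY=0.3600  stride 1/|dx|=1.1547 1/|dy|=2.0000
    cross y-line → (4,5), t=0.3600
    cross x-line → (5,5), t=0.8891 (wall)
  → r_3 = 0.8891
beam 4: φ=90°, α=15°
  d=(0.9659,0.2588)  start (4,6)  tX=0.7972 tY=3.1682  stride 1/|dx|=1.0353 1/|dy|=3.8637
    cross x-line → (5,6), t=0.7972 (wall)
  → r_4 = 0.7972

ranges = [3.3439, 4.8266, 0.8891, 0.7972]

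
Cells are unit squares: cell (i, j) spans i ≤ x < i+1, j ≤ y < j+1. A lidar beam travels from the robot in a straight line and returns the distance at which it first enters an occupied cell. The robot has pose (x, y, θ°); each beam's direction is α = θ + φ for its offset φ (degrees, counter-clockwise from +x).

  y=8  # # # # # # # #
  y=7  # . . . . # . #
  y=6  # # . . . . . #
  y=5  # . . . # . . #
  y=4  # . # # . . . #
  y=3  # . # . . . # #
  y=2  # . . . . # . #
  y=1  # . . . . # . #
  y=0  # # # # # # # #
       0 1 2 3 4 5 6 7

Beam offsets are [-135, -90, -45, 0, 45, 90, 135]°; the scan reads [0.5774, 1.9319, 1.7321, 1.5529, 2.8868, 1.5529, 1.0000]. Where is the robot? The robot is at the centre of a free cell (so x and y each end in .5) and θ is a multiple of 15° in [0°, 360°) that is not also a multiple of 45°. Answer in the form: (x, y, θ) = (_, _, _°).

(x, y, θ) = (6.5, 5.5, 165°)

Candidates: 33 free-cell centres × 16 headings = 528 poses. Raycast each; keep the one whose scan matches to 4 dp.
  (4.5, 7.5, 345°): beam 1 = 2.8868 ≠ 0.5774 ✗
  (3.5, 2.5, 15°): beam 1 = 1.7321 ≠ 0.5774 ✗
  (4.5, 1.5, 285°): beam 1 = 4.0415 ≠ 0.5774 ✗
  …
  (6.5, 5.5, 165°): r_1=0.5774, r_2=1.9319, r_3=1.7321, r_4=1.5529, r_5=2.8868, r_6=1.5529, r_7=1.0000 — all match ✓
No second candidate reproduces the full scan.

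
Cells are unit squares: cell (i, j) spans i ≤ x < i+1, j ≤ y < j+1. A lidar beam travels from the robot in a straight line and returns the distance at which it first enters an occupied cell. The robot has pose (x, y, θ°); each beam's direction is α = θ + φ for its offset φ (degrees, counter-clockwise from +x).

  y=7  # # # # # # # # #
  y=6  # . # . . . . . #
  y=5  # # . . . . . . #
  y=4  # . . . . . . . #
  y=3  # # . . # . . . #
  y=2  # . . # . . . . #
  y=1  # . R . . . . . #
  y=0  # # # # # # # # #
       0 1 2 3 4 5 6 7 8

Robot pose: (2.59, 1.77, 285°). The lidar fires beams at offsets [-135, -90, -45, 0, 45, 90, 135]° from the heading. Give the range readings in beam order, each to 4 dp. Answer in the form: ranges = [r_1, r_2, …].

beam 1: φ=-135°, α=150°
  cosα=-0.8660 sinα=0.5000 | (2,1) | tMaxX 0.6813 tMaxY 0.4600 | tΔX 1.1547 tΔY 2.0000
    t=0.4600 [y] (2,2)
    t=0.6813 [x] (1,2)
    t=1.8360 [x] (0,2) — stop
  → r_1 = 1.8360
beam 2: φ=-90°, α=195°
  cosα=-0.9659 sinα=-0.2588 | (2,1) | tMaxX 0.6108 tMaxY 2.9751 | tΔX 1.0353 tΔY 3.8637
    t=0.6108 [x] (1,1)
    t=1.6461 [x] (0,1) — stop
  → r_2 = 1.6461
beam 3: φ=-45°, α=240°
  cosα=-0.5000 sinα=-0.8660 | (2,1) | tMaxX 1.1800 tMaxY 0.8891 | tΔX 2.0000 tΔY 1.1547
    t=0.8891 [y] (2,0) — stop
  → r_3 = 0.8891
beam 4: φ=0°, α=285°
  cosα=0.2588 sinα=-0.9659 | (2,1) | tMaxX 1.5841 tMaxY 0.7972 | tΔX 3.8637 tΔY 1.0353
    t=0.7972 [y] (2,0) — stop
  → r_4 = 0.7972
beam 5: φ=45°, α=330°
  cosα=0.8660 sinα=-0.5000 | (2,1) | tMaxX 0.4734 tMaxY 1.5400 | tΔX 1.1547 tΔY 2.0000
    t=0.4734 [x] (3,1)
    t=1.5400 [y] (3,0) — stop
  → r_5 = 1.5400
beam 6: φ=90°, α=15°
  cosα=0.9659 sinα=0.2588 | (2,1) | tMaxX 0.4245 tMaxY 0.8887 | tΔX 1.0353 tΔY 3.8637
    t=0.4245 [x] (3,1)
    t=0.8887 [y] (3,2) — stop
  → r_6 = 0.8887
beam 7: φ=135°, α=60°
  cosα=0.5000 sinα=0.8660 | (2,1) | tMaxX 0.8200 tMaxY 0.2656 | tΔX 2.0000 tΔY 1.1547
    t=0.2656 [y] (2,2)
    t=0.8200 [x] (3,2) — stop
  → r_7 = 0.8200

ranges = [1.8360, 1.6461, 0.8891, 0.7972, 1.5400, 0.8887, 0.8200]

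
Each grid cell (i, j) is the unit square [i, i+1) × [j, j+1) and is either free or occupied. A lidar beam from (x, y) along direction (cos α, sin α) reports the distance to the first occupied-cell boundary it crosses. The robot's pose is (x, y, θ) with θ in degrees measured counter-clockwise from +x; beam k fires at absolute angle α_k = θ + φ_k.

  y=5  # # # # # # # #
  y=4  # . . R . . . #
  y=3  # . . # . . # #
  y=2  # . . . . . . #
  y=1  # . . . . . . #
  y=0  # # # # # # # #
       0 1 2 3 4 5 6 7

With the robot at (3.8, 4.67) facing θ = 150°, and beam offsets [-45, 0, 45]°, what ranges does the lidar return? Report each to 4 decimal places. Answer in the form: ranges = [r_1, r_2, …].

ranges = [0.3416, 0.6600, 2.8988]

beam 1: φ=-45°, α=105°
  cosα=-0.2588 sinα=0.9659 | (3,4) | tMaxX 3.0910 tMaxY 0.3416 | tΔX 3.8637 tΔY 1.0353
    t=0.3416 [y] (3,5) — stop
  → r_1 = 0.3416
beam 2: φ=0°, α=150°
  cosα=-0.8660 sinα=0.5000 | (3,4) | tMaxX 0.9238 tMaxY 0.6600 | tΔX 1.1547 tΔY 2.0000
    t=0.6600 [y] (3,5) — stop
  → r_2 = 0.6600
beam 3: φ=45°, α=195°
  cosα=-0.9659 sinα=-0.2588 | (3,4) | tMaxX 0.8282 tMaxY 2.5887 | tΔX 1.0353 tΔY 3.8637
    t=0.8282 [x] (2,4)
    t=1.8635 [x] (1,4)
    t=2.5887 [y] (1,3)
    t=2.8988 [x] (0,3) — stop
  → r_3 = 2.8988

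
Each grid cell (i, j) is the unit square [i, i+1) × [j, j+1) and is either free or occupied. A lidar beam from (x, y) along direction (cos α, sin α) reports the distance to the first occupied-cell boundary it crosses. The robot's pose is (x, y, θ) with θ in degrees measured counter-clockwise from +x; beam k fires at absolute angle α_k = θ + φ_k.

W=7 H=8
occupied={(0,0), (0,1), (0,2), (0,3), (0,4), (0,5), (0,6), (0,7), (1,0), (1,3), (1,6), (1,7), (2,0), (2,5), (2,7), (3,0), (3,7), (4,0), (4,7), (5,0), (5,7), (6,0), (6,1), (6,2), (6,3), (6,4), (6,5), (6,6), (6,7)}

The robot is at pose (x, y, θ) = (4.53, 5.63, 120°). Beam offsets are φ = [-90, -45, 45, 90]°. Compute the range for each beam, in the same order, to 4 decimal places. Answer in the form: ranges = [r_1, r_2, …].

beam 1: φ=-90°, α=30°
  direction (0.8660, 0.5000); cell (4,5); t to first gridline: x 0.5427, y 0.7400 (then +1.1547 / +2.0000)
    (5,5) via x @ 0.5427
    (5,6) via y @ 0.7400
    (6,6) via x @ 1.6974  # hit
  → r_1 = 1.6974
beam 2: φ=-45°, α=75°
  direction (0.2588, 0.9659); cell (4,5); t to first gridline: x 1.8159, y 0.3831 (then +3.8637 / +1.0353)
    (4,6) via y @ 0.3831
    (4,7) via y @ 1.4183  # hit
  → r_2 = 1.4183
beam 3: φ=45°, α=165°
  direction (-0.9659, 0.2588); cell (4,5); t to first gridline: x 0.5487, y 1.4296 (then +1.0353 / +3.8637)
    (3,5) via x @ 0.5487
    (3,6) via y @ 1.4296
    (2,6) via x @ 1.5840
    (1,6) via x @ 2.6192  # hit
  → r_3 = 2.6192
beam 4: φ=90°, α=210°
  direction (-0.8660, -0.5000); cell (4,5); t to first gridline: x 0.6120, y 1.2600 (then +1.1547 / +2.0000)
    (3,5) via x @ 0.6120
    (3,4) via y @ 1.2600
    (2,4) via x @ 1.7667
    (1,4) via x @ 2.9214
    (1,3) via y @ 3.2600  # hit
  → r_4 = 3.2600

ranges = [1.6974, 1.4183, 2.6192, 3.2600]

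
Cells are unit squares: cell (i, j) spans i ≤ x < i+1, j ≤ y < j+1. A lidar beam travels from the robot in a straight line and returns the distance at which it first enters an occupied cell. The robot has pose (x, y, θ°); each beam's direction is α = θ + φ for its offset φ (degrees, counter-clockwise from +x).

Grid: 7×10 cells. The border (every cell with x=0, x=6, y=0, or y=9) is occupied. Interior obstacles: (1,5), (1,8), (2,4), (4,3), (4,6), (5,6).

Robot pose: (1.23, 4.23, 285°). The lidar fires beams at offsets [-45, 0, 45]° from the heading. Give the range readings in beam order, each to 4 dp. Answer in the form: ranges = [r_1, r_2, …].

beam 1: φ=-45°, α=240°
  d=(-0.5000,-0.8660)  start (1,4)  tX=0.4600 tY=0.2656  stride 1/|dx|=2.0000 1/|dy|=1.1547
    cross y-line → (1,3), t=0.2656
    cross x-line → (0,3), t=0.4600 (wall)
  → r_1 = 0.4600
beam 2: φ=0°, α=285°
  d=(0.2588,-0.9659)  start (1,4)  tX=2.9751 tY=0.2381  stride 1/|dx|=3.8637 1/|dy|=1.0353
    cross y-line → (1,3), t=0.2381
    cross y-line → (1,2), t=1.2734
    cross y-line → (1,1), t=2.3087
    cross x-line → (2,1), t=2.9751
    cross y-line → (2,0), t=3.3439 (wall)
  → r_2 = 3.3439
beam 3: φ=45°, α=330°
  d=(0.8660,-0.5000)  start (1,4)  tX=0.8891 tY=0.4600  stride 1/|dx|=1.1547 1/|dy|=2.0000
    cross y-line → (1,3), t=0.4600
    cross x-line → (2,3), t=0.8891
    cross x-line → (3,3), t=2.0438
    cross y-line → (3,2), t=2.4600
    cross x-line → (4,2), t=3.1985
    cross x-line → (5,2), t=4.3532
    cross y-line → (5,1), t=4.4600
    cross x-line → (6,1), t=5.5079 (wall)
  → r_3 = 5.5079

ranges = [0.4600, 3.3439, 5.5079]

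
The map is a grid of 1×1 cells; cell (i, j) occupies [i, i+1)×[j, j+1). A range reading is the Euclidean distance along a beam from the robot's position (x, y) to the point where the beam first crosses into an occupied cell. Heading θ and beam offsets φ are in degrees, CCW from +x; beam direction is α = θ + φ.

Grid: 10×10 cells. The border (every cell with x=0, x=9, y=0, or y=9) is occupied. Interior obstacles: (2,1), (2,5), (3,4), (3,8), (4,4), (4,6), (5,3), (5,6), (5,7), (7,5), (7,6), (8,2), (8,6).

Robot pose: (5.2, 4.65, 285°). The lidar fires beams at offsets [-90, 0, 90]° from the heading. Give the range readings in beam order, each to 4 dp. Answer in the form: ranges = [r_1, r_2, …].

ranges = [0.2071, 0.6729, 1.8635]

beam 1: φ=-90°, α=195°
  dir = (cos 195°, sin 195°) = (-0.9659, -0.2588); from cell (5,4)
  next x-line at t=0.2071, next y-line at t=2.5114; Δt_x=1.0353, Δt_y=3.8637
    x: enter (4,4) at t=0.2071 ← occupied
  → r_1 = 0.2071
beam 2: φ=0°, α=285°
  dir = (cos 285°, sin 285°) = (0.2588, -0.9659); from cell (5,4)
  next x-line at t=3.0910, next y-line at t=0.6729; Δt_x=3.8637, Δt_y=1.0353
    y: enter (5,3) at t=0.6729 ← occupied
  → r_2 = 0.6729
beam 3: φ=90°, α=15°
  dir = (cos 15°, sin 15°) = (0.9659, 0.2588); from cell (5,4)
  next x-line at t=0.8282, next y-line at t=1.3523; Δt_x=1.0353, Δt_y=3.8637
    x: enter (6,4) at t=0.8282
    y: enter (6,5) at t=1.3523
    x: enter (7,5) at t=1.8635 ← occupied
  → r_3 = 1.8635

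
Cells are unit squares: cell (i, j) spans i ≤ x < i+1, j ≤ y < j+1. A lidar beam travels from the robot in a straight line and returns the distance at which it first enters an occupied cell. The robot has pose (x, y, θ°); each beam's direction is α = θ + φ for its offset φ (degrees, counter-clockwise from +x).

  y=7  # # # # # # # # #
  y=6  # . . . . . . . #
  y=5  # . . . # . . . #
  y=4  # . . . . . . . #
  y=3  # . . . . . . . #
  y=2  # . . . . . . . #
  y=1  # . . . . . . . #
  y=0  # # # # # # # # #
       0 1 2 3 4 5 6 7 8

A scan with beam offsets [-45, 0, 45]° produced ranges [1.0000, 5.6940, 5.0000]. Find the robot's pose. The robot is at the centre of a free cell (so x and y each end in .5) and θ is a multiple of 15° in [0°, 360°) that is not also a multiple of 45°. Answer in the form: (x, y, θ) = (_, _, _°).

Enumerate (i+0.5, j+0.5, θ) over the 41 free cells and 16 admissible headings. For each, cast all 3 beams and compare to the given ranges.
  (6.5, 1.5, 285°): beam 1 = 0.5774 ≠ 1.0000 ✗
  (5.5, 3.5, 195°): beam 1 = 5.1962 ≠ 1.0000 ✗
  (1.5, 1.5, 60°): beam 1 = 6.7293 ≠ 1.0000 ✗
  …
  (5.5, 6.5, 255°): r_1=1.0000, r_2=5.6940, r_3=5.0000 — all match ✓
No second candidate reproduces the full scan.

(x, y, θ) = (5.5, 6.5, 255°)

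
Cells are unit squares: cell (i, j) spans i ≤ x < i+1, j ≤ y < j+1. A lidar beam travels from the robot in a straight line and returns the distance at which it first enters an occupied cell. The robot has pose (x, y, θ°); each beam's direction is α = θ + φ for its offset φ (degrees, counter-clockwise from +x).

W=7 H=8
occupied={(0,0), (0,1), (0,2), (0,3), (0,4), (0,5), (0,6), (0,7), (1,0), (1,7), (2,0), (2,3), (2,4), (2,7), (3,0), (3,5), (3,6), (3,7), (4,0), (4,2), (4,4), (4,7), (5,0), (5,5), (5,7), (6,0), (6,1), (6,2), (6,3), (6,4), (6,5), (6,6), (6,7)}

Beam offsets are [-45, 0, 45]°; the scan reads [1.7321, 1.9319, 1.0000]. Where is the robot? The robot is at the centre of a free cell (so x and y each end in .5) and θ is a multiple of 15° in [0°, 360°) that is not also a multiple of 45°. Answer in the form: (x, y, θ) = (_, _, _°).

(x, y, θ) = (3.5, 2.5, 105°)

The pose lattice has 23·16 = 368 candidates. Test each by forward raycasting.
  (3.5, 4.5, 210°): beam 1 = 0.5176 ≠ 1.7321 ✗
  (2.5, 1.5, 330°): beam 1 = 0.5176 ≠ 1.7321 ✗
  (2.5, 2.5, 255°): beam 2 = 1.5529 ≠ 1.9319 ✗
  (4.5, 3.5, 75°): beam 2 = 0.5176 ≠ 1.9319 ✗
  …
  (3.5, 2.5, 105°): r_1=1.7321, r_2=1.9319, r_3=1.0000 — all match ✓
Only this pose fits every beam.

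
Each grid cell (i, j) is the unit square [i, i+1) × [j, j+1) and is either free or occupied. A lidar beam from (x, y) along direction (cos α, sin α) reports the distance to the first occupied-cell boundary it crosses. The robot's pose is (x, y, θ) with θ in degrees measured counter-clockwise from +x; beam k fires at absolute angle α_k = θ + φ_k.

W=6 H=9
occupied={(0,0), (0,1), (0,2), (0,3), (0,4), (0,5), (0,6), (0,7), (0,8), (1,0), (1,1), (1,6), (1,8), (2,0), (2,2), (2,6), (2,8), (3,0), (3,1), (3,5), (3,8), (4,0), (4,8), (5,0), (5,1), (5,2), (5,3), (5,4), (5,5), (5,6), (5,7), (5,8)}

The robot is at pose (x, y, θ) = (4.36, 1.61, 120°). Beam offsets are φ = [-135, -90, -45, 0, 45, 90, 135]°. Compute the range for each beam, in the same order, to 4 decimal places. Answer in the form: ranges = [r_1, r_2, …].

ranges = [0.6626, 0.7390, 2.4728, 5.0691, 0.3727, 0.4157, 0.6315]

beam 1: φ=-135°, α=345°
  direction (0.9659, -0.2588); cell (4,1); t to first gridline: x 0.6626, y 2.3569 (then +1.0353 / +3.8637)
    (5,1) via x @ 0.6626  # hit
  → r_1 = 0.6626
beam 2: φ=-90°, α=30°
  direction (0.8660, 0.5000); cell (4,1); t to first gridline: x 0.7390, y 0.7800 (then +1.1547 / +2.0000)
    (5,1) via x @ 0.7390  # hit
  → r_2 = 0.7390
beam 3: φ=-45°, α=75°
  direction (0.2588, 0.9659); cell (4,1); t to first gridline: x 2.4728, y 0.4038 (then +3.8637 / +1.0353)
    (4,2) via y @ 0.4038
    (4,3) via y @ 1.4390
    (5,3) via x @ 2.4728  # hit
  → r_3 = 2.4728
beam 4: φ=0°, α=120°
  direction (-0.5000, 0.8660); cell (4,1); t to first gridline: x 0.7200, y 0.4503 (then +2.0000 / +1.1547)
    (4,2) via y @ 0.4503
    (3,2) via x @ 0.7200
    (3,3) via y @ 1.6050
    (2,3) via x @ 2.7200
    (2,4) via y @ 2.7597
    (2,5) via y @ 3.9144
    (1,5) via x @ 4.7200
    (1,6) via y @ 5.0691  # hit
  → r_4 = 5.0691
beam 5: φ=45°, α=165°
  direction (-0.9659, 0.2588); cell (4,1); t to first gridline: x 0.3727, y 1.5068 (then +1.0353 / +3.8637)
    (3,1) via x @ 0.3727  # hit
  → r_5 = 0.3727
beam 6: φ=90°, α=210°
  direction (-0.8660, -0.5000); cell (4,1); t to first gridline: x 0.4157, y 1.2200 (then +1.1547 / +2.0000)
    (3,1) via x @ 0.4157  # hit
  → r_6 = 0.4157
beam 7: φ=135°, α=255°
  direction (-0.2588, -0.9659); cell (4,1); t to first gridline: x 1.3909, y 0.6315 (then +3.8637 / +1.0353)
    (4,0) via y @ 0.6315  # hit
  → r_7 = 0.6315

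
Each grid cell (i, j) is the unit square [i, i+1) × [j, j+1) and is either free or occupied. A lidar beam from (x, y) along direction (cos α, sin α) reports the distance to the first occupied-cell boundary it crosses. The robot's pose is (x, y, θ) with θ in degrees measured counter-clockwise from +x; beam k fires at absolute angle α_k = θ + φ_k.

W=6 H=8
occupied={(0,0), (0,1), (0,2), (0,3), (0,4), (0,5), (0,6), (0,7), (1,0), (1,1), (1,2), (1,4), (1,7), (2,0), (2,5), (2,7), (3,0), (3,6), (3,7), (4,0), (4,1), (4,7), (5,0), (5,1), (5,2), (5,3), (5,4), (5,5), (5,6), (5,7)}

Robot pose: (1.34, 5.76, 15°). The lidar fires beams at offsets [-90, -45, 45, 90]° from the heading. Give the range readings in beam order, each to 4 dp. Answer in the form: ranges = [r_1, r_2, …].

ranges = [0.7868, 0.7621, 1.4318, 1.2837]

beam 1: φ=-90°, α=285°
  direction (0.2588, -0.9659); cell (1,5); t to first gridline: x 2.5500, y 0.7868 (then +3.8637 / +1.0353)
    (1,4) via y @ 0.7868  # hit
  → r_1 = 0.7868
beam 2: φ=-45°, α=330°
  direction (0.8660, -0.5000); cell (1,5); t to first gridline: x 0.7621, y 1.5200 (then +1.1547 / +2.0000)
    (2,5) via x @ 0.7621  # hit
  → r_2 = 0.7621
beam 3: φ=45°, α=60°
  direction (0.5000, 0.8660); cell (1,5); t to first gridline: x 1.3200, y 0.2771 (then +2.0000 / +1.1547)
    (1,6) via y @ 0.2771
    (2,6) via x @ 1.3200
    (2,7) via y @ 1.4318  # hit
  → r_3 = 1.4318
beam 4: φ=90°, α=105°
  direction (-0.2588, 0.9659); cell (1,5); t to first gridline: x 1.3137, y 0.2485 (then +3.8637 / +1.0353)
    (1,6) via y @ 0.2485
    (1,7) via y @ 1.2837  # hit
  → r_4 = 1.2837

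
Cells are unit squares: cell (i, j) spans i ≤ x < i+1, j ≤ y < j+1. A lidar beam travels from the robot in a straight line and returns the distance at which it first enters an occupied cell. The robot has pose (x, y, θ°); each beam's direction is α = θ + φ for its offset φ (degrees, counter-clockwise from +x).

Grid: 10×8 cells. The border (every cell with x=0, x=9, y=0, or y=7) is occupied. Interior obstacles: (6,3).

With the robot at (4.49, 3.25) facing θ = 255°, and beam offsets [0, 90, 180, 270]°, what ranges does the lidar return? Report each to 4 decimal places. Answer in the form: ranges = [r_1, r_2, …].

beam 1: φ=0°, α=255°
  d=(-0.2588,-0.9659)  start (4,3)  tX=1.8932 tY=0.2588  stride 1/|dx|=3.8637 1/|dy|=1.0353
    cross y-line → (4,2), t=0.2588
    cross y-line → (4,1), t=1.2941
    cross x-line → (3,1), t=1.8932
    cross y-line → (3,0), t=2.3294 (wall)
  → r_1 = 2.3294
beam 2: φ=90°, α=345°
  d=(0.9659,-0.2588)  start (4,3)  tX=0.5280 tY=0.9659  stride 1/|dx|=1.0353 1/|dy|=3.8637
    cross x-line → (5,3), t=0.5280
    cross y-line → (5,2), t=0.9659
    cross x-line → (6,2), t=1.5633
    cross x-line → (7,2), t=2.5985
    cross x-line → (8,2), t=3.6338
    cross x-line → (9,2), t=4.6691 (wall)
  → r_2 = 4.6691
beam 3: φ=180°, α=75°
  d=(0.2588,0.9659)  start (4,3)  tX=1.9705 tY=0.7765  stride 1/|dx|=3.8637 1/|dy|=1.0353
    cross y-line → (4,4), t=0.7765
    cross y-line → (4,5), t=1.8117
    cross x-line → (5,5), t=1.9705
    cross y-line → (5,6), t=2.8470
    cross y-line → (5,7), t=3.8823 (wall)
  → r_3 = 3.8823
beam 4: φ=270°, α=165°
  d=(-0.9659,0.2588)  start (4,3)  tX=0.5073 tY=2.8978  stride 1/|dx|=1.0353 1/|dy|=3.8637
    cross x-line → (3,3), t=0.5073
    cross x-line → (2,3), t=1.5426
    cross x-line → (1,3), t=2.5778
    cross y-line → (1,4), t=2.8978
    cross x-line → (0,4), t=3.6131 (wall)
  → r_4 = 3.6131

ranges = [2.3294, 4.6691, 3.8823, 3.6131]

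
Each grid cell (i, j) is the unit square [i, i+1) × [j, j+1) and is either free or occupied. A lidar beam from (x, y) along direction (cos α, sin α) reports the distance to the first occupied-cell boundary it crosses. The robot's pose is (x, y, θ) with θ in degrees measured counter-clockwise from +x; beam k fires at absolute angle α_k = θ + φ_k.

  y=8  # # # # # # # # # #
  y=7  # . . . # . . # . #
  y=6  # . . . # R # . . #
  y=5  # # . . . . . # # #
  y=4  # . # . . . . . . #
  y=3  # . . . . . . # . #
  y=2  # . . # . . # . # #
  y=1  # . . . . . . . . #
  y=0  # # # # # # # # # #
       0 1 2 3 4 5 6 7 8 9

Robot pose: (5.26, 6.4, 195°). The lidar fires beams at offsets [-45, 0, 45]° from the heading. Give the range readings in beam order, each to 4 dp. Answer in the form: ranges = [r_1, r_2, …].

beam 1: φ=-45°, α=150°
  cosα=-0.8660 sinα=0.5000 | (5,6) | tMaxX 0.3002 tMaxY 1.2000 | tΔX 1.1547 tΔY 2.0000
    t=0.3002 [x] (4,6) — stop
  → r_1 = 0.3002
beam 2: φ=0°, α=195°
  cosα=-0.9659 sinα=-0.2588 | (5,6) | tMaxX 0.2692 tMaxY 1.5455 | tΔX 1.0353 tΔY 3.8637
    t=0.2692 [x] (4,6) — stop
  → r_2 = 0.2692
beam 3: φ=45°, α=240°
  cosα=-0.5000 sinα=-0.8660 | (5,6) | tMaxX 0.5200 tMaxY 0.4619 | tΔX 2.0000 tΔY 1.1547
    t=0.4619 [y] (5,5)
    t=0.5200 [x] (4,5)
    t=1.6166 [y] (4,4)
    t=2.5200 [x] (3,4)
    t=2.7713 [y] (3,3)
    t=3.9260 [y] (3,2) — stop
  → r_3 = 3.9260

ranges = [0.3002, 0.2692, 3.9260]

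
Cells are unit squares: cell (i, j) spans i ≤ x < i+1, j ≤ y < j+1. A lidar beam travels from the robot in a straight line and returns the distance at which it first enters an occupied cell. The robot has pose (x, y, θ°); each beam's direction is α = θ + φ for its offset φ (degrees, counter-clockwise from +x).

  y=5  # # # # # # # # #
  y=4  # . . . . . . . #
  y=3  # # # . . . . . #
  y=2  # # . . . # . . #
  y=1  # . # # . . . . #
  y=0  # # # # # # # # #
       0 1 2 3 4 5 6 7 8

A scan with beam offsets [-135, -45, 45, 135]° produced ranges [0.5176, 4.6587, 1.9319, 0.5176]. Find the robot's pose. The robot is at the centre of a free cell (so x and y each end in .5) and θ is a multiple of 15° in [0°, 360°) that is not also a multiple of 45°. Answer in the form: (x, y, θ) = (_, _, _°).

Enumerate (i+0.5, j+0.5, θ) over the 22 free cells and 16 admissible headings. For each, cast all 4 beams and compare to the given ranges.
  (2.5, 4.5, 30°): beam 2 = 5.6940 ≠ 4.6587 ✗
  (2.5, 2.5, 15°): beam 1 = 0.5774 ≠ 0.5176 ✗
  (5.5, 1.5, 300°): beam 1 = 1.5529 ≠ 0.5176 ✗
  (3.5, 2.5, 150°): beam 1 = 1.5529 ≠ 0.5176 ✗
  …
  (7.5, 4.5, 240°): r_1=0.5176, r_2=4.6587, r_3=1.9319, r_4=0.5176 — all match ✓
Unique over the lattice → pose = (7.5, 4.5, 240°).

(x, y, θ) = (7.5, 4.5, 240°)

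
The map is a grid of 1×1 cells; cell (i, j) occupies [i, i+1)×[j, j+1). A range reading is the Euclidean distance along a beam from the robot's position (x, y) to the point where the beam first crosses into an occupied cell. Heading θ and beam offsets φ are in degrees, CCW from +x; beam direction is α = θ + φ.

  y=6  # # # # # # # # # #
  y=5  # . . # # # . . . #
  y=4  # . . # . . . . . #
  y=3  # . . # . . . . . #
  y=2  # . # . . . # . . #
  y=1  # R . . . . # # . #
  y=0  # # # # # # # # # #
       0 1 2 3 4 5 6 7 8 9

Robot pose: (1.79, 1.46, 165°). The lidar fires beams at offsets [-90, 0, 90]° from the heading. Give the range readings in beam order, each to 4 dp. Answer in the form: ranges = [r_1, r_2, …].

beam 1: φ=-90°, α=75°
  direction (0.2588, 0.9659); cell (1,1); t to first gridline: x 0.8114, y 0.5590 (then +3.8637 / +1.0353)
    (1,2) via y @ 0.5590
    (2,2) via x @ 0.8114  # hit
  → r_1 = 0.8114
beam 2: φ=0°, α=165°
  direction (-0.9659, 0.2588); cell (1,1); t to first gridline: x 0.8179, y 2.0864 (then +1.0353 / +3.8637)
    (0,1) via x @ 0.8179  # hit
  → r_2 = 0.8179
beam 3: φ=90°, α=255°
  direction (-0.2588, -0.9659); cell (1,1); t to first gridline: x 3.0523, y 0.4762 (then +3.8637 / +1.0353)
    (1,0) via y @ 0.4762  # hit
  → r_3 = 0.4762

ranges = [0.8114, 0.8179, 0.4762]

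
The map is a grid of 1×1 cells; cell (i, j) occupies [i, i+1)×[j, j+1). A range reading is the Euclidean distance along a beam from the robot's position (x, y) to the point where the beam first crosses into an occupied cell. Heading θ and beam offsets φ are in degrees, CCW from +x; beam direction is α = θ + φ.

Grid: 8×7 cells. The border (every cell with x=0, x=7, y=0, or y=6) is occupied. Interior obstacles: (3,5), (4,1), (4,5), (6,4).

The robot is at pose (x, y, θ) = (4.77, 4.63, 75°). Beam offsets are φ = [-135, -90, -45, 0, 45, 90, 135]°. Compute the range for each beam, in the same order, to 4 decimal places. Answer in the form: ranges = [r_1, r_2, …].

ranges = [4.1916, 1.2734, 2.5750, 0.3831, 0.4272, 1.4296, 4.3532]

beam 1: φ=-135°, α=300°
  direction (0.5000, -0.8660); cell (4,4); t to first gridline: x 0.4600, y 0.7275 (then +2.0000 / +1.1547)
    (5,4) via x @ 0.4600
    (5,3) via y @ 0.7275
    (5,2) via y @ 1.8822
    (6,2) via x @ 2.4600
    (6,1) via y @ 3.0369
    (6,0) via y @ 4.1916  # hit
  → r_1 = 4.1916
beam 2: φ=-90°, α=345°
  direction (0.9659, -0.2588); cell (4,4); t to first gridline: x 0.2381, y 2.4341 (then +1.0353 / +3.8637)
    (5,4) via x @ 0.2381
    (6,4) via x @ 1.2734  # hit
  → r_2 = 1.2734
beam 3: φ=-45°, α=30°
  direction (0.8660, 0.5000); cell (4,4); t to first gridline: x 0.2656, y 0.7400 (then +1.1547 / +2.0000)
    (5,4) via x @ 0.2656
    (5,5) via y @ 0.7400
    (6,5) via x @ 1.4203
    (7,5) via x @ 2.5750  # hit
  → r_3 = 2.5750
beam 4: φ=0°, α=75°
  direction (0.2588, 0.9659); cell (4,4); t to first gridline: x 0.8887, y 0.3831 (then +3.8637 / +1.0353)
    (4,5) via y @ 0.3831  # hit
  → r_4 = 0.3831
beam 5: φ=45°, α=120°
  direction (-0.5000, 0.8660); cell (4,4); t to first gridline: x 1.5400, y 0.4272 (then +2.0000 / +1.1547)
    (4,5) via y @ 0.4272  # hit
  → r_5 = 0.4272
beam 6: φ=90°, α=165°
  direction (-0.9659, 0.2588); cell (4,4); t to first gridline: x 0.7972, y 1.4296 (then +1.0353 / +3.8637)
    (3,4) via x @ 0.7972
    (3,5) via y @ 1.4296  # hit
  → r_6 = 1.4296
beam 7: φ=135°, α=210°
  direction (-0.8660, -0.5000); cell (4,4); t to first gridline: x 0.8891, y 1.2600 (then +1.1547 / +2.0000)
    (3,4) via x @ 0.8891
    (3,3) via y @ 1.2600
    (2,3) via x @ 2.0438
    (1,3) via x @ 3.1985
    (1,2) via y @ 3.2600
    (0,2) via x @ 4.3532  # hit
  → r_7 = 4.3532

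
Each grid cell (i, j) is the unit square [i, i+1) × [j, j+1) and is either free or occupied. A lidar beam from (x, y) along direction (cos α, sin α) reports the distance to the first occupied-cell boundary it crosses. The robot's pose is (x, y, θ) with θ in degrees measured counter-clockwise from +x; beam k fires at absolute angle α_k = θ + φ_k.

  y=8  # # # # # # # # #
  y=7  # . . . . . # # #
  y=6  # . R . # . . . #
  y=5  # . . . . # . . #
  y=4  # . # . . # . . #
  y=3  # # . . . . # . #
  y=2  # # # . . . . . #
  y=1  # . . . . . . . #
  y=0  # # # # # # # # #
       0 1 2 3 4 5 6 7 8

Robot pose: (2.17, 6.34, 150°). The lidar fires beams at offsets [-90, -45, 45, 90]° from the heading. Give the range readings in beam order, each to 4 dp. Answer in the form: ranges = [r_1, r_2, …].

ranges = [1.9168, 1.7186, 1.2113, 2.3400]

beam 1: φ=-90°, α=60°
  cosα=0.5000 sinα=0.8660 | (2,6) | tMaxX 1.6600 tMaxY 0.7621 | tΔX 2.0000 tΔY 1.1547
    t=0.7621 [y] (2,7)
    t=1.6600 [x] (3,7)
    t=1.9168 [y] (3,8) — stop
  → r_1 = 1.9168
beam 2: φ=-45°, α=105°
  cosα=-0.2588 sinα=0.9659 | (2,6) | tMaxX 0.6568 tMaxY 0.6833 | tΔX 3.8637 tΔY 1.0353
    t=0.6568 [x] (1,6)
    t=0.6833 [y] (1,7)
    t=1.7186 [y] (1,8) — stop
  → r_2 = 1.7186
beam 3: φ=45°, α=195°
  cosα=-0.9659 sinα=-0.2588 | (2,6) | tMaxX 0.1760 tMaxY 1.3137 | tΔX 1.0353 tΔY 3.8637
    t=0.1760 [x] (1,6)
    t=1.2113 [x] (0,6) — stop
  → r_3 = 1.2113
beam 4: φ=90°, α=240°
  cosα=-0.5000 sinα=-0.8660 | (2,6) | tMaxX 0.3400 tMaxY 0.3926 | tΔX 2.0000 tΔY 1.1547
    t=0.3400 [x] (1,6)
    t=0.3926 [y] (1,5)
    t=1.5473 [y] (1,4)
    t=2.3400 [x] (0,4) — stop
  → r_4 = 2.3400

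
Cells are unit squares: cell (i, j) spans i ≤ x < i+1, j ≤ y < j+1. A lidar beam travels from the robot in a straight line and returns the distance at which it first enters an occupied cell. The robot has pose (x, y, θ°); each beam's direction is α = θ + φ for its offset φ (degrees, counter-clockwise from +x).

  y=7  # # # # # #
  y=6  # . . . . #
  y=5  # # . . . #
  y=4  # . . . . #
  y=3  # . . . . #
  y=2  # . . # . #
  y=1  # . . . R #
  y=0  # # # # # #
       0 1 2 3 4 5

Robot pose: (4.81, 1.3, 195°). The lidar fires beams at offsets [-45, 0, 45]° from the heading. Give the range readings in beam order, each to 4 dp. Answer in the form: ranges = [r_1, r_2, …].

ranges = [1.4000, 1.1591, 0.3464]

beam 1: φ=-45°, α=150°
  cosα=-0.8660 sinα=0.5000 | (4,1) | tMaxX 0.9353 tMaxY 1.4000 | tΔX 1.1547 tΔY 2.0000
    t=0.9353 [x] (3,1)
    t=1.4000 [y] (3,2) — stop
  → r_1 = 1.4000
beam 2: φ=0°, α=195°
  cosα=-0.9659 sinα=-0.2588 | (4,1) | tMaxX 0.8386 tMaxY 1.1591 | tΔX 1.0353 tΔY 3.8637
    t=0.8386 [x] (3,1)
    t=1.1591 [y] (3,0) — stop
  → r_2 = 1.1591
beam 3: φ=45°, α=240°
  cosα=-0.5000 sinα=-0.8660 | (4,1) | tMaxX 1.6200 tMaxY 0.3464 | tΔX 2.0000 tΔY 1.1547
    t=0.3464 [y] (4,0) — stop
  → r_3 = 0.3464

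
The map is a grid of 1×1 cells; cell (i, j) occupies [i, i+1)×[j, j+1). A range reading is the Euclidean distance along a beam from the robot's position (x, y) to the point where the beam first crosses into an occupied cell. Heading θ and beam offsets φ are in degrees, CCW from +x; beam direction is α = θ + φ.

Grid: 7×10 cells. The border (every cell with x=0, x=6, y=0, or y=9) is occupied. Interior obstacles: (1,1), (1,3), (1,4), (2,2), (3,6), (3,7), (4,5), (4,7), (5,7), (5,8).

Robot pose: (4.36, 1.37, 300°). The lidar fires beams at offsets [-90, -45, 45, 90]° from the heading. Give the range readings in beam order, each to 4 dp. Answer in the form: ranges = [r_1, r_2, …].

beam 1: φ=-90°, α=210°
  cosα=-0.8660 sinα=-0.5000 | (4,1) | tMaxX 0.4157 tMaxY 0.7400 | tΔX 1.1547 tΔY 2.0000
    t=0.4157 [x] (3,1)
    t=0.7400 [y] (3,0) — stop
  → r_1 = 0.7400
beam 2: φ=-45°, α=255°
  cosα=-0.2588 sinα=-0.9659 | (4,1) | tMaxX 1.3909 tMaxY 0.3831 | tΔX 3.8637 tΔY 1.0353
    t=0.3831 [y] (4,0) — stop
  → r_2 = 0.3831
beam 3: φ=45°, α=345°
  cosα=0.9659 sinα=-0.2588 | (4,1) | tMaxX 0.6626 tMaxY 1.4296 | tΔX 1.0353 tΔY 3.8637
    t=0.6626 [x] (5,1)
    t=1.4296 [y] (5,0) — stop
  → r_3 = 1.4296
beam 4: φ=90°, α=30°
  cosα=0.8660 sinα=0.5000 | (4,1) | tMaxX 0.7390 tMaxY 1.2600 | tΔX 1.1547 tΔY 2.0000
    t=0.7390 [x] (5,1)
    t=1.2600 [y] (5,2)
    t=1.8937 [x] (6,2) — stop
  → r_4 = 1.8937

ranges = [0.7400, 0.3831, 1.4296, 1.8937]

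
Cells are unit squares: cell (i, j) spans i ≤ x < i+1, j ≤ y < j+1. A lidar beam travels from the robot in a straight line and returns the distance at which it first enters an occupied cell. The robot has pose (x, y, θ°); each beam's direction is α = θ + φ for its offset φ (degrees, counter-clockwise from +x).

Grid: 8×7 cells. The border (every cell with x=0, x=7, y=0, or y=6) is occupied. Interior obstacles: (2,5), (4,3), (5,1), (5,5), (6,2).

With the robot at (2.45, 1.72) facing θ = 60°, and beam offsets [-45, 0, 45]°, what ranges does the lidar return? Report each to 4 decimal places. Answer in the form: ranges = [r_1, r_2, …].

ranges = [3.6752, 4.9421, 4.4310]

beam 1: φ=-45°, α=15°
  d=(0.9659,0.2588)  start (2,1)  tX=0.5694 tY=1.0818  stride 1/|dx|=1.0353 1/|dy|=3.8637
    cross x-line → (3,1), t=0.5694
    cross y-line → (3,2), t=1.0818
    cross x-line → (4,2), t=1.6047
    cross x-line → (5,2), t=2.6400
    cross x-line → (6,2), t=3.6752 (wall)
  → r_1 = 3.6752
beam 2: φ=0°, α=60°
  d=(0.5000,0.8660)  start (2,1)  tX=1.1000 tY=0.3233  stride 1/|dx|=2.0000 1/|dy|=1.1547
    cross y-line → (2,2), t=0.3233
    cross x-line → (3,2), t=1.1000
    cross y-line → (3,3), t=1.4780
    cross y-line → (3,4), t=2.6327
    cross x-line → (4,4), t=3.1000
    cross y-line → (4,5), t=3.7874
    cross y-line → (4,6), t=4.9421 (wall)
  → r_2 = 4.9421
beam 3: φ=45°, α=105°
  d=(-0.2588,0.9659)  start (2,1)  tX=1.7387 tY=0.2899  stride 1/|dx|=3.8637 1/|dy|=1.0353
    cross y-line → (2,2), t=0.2899
    cross y-line → (2,3), t=1.3252
    cross x-line → (1,3), t=1.7387
    cross y-line → (1,4), t=2.3604
    cross y-line → (1,5), t=3.3957
    cross y-line → (1,6), t=4.4310 (wall)
  → r_3 = 4.4310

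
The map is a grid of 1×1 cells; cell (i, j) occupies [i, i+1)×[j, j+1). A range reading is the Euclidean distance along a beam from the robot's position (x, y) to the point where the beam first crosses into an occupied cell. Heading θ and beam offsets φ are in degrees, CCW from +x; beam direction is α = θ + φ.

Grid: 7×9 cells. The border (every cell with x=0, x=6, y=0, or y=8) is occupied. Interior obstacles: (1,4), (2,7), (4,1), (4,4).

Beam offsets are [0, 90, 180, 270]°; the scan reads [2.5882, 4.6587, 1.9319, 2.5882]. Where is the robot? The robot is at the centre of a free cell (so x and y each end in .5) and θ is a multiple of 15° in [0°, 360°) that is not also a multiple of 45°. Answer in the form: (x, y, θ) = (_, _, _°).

(x, y, θ) = (3.5, 3.5, 345°)

Enumerate (i+0.5, j+0.5, θ) over the 31 free cells and 16 admissible headings. For each, cast all 4 beams and compare to the given ranges.
  (5.5, 3.5, 345°): beam 1 = 0.5176 ≠ 2.5882 ✗
  (1.5, 6.5, 60°): beam 1 = 1.0000 ≠ 2.5882 ✗
  (4.5, 5.5, 30°): beam 1 = 1.7321 ≠ 2.5882 ✗
  …
  (3.5, 3.5, 345°): r_1=2.5882, r_2=4.6587, r_3=1.9319, r_4=2.5882 — all match ✓
Unique over the lattice → pose = (3.5, 3.5, 345°).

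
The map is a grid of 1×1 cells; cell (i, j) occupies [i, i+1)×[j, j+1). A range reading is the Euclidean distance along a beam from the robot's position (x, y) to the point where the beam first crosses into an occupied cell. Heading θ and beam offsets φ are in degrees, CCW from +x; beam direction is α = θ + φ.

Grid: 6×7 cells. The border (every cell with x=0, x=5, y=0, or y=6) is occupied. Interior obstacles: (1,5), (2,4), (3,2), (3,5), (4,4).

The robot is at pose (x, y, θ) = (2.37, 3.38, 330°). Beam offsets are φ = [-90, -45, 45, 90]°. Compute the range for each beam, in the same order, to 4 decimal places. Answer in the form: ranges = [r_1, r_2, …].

beam 1: φ=-90°, α=240°
  dir = (cos 240°, sin 240°) = (-0.5000, -0.8660); from cell (2,3)
  next x-line at t=0.7400, next y-line at t=0.4388; Δt_x=2.0000, Δt_y=1.1547
    y: enter (2,2) at t=0.4388
    x: enter (1,2) at t=0.7400
    y: enter (1,1) at t=1.5935
    x: enter (0,1) at t=2.7400 ← occupied
  → r_1 = 2.7400
beam 2: φ=-45°, α=285°
  dir = (cos 285°, sin 285°) = (0.2588, -0.9659); from cell (2,3)
  next x-line at t=2.4341, next y-line at t=0.3934; Δt_x=3.8637, Δt_y=1.0353
    y: enter (2,2) at t=0.3934
    y: enter (2,1) at t=1.4287
    x: enter (3,1) at t=2.4341
    y: enter (3,0) at t=2.4640 ← occupied
  → r_2 = 2.4640
beam 3: φ=45°, α=15°
  dir = (cos 15°, sin 15°) = (0.9659, 0.2588); from cell (2,3)
  next x-line at t=0.6522, next y-line at t=2.3955; Δt_x=1.0353, Δt_y=3.8637
    x: enter (3,3) at t=0.6522
    x: enter (4,3) at t=1.6875
    y: enter (4,4) at t=2.3955 ← occupied
  → r_3 = 2.3955
beam 4: φ=90°, α=60°
  dir = (cos 60°, sin 60°) = (0.5000, 0.8660); from cell (2,3)
  next x-line at t=1.2600, next y-line at t=0.7159; Δt_x=2.0000, Δt_y=1.1547
    y: enter (2,4) at t=0.7159 ← occupied
  → r_4 = 0.7159

ranges = [2.7400, 2.4640, 2.3955, 0.7159]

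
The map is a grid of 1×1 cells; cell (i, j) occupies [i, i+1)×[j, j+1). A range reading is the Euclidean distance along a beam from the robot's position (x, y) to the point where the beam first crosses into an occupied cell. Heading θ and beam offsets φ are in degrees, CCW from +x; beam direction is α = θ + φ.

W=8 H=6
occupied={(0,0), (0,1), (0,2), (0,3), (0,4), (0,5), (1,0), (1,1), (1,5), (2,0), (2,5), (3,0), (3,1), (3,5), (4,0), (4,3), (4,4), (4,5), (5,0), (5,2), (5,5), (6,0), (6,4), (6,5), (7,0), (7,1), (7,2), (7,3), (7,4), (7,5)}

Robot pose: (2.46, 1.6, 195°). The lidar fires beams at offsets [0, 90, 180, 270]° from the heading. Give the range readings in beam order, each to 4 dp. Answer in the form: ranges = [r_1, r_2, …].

beam 1: φ=0°, α=195°
  dir = (cos 195°, sin 195°) = (-0.9659, -0.2588); from cell (2,1)
  next x-line at t=0.4762, next y-line at t=2.3182; Δt_x=1.0353, Δt_y=3.8637
    x: enter (1,1) at t=0.4762 ← occupied
  → r_1 = 0.4762
beam 2: φ=90°, α=285°
  dir = (cos 285°, sin 285°) = (0.2588, -0.9659); from cell (2,1)
  next x-line at t=2.0864, next y-line at t=0.6212; Δt_x=3.8637, Δt_y=1.0353
    y: enter (2,0) at t=0.6212 ← occupied
  → r_2 = 0.6212
beam 3: φ=180°, α=15°
  dir = (cos 15°, sin 15°) = (0.9659, 0.2588); from cell (2,1)
  next x-line at t=0.5590, next y-line at t=1.5455; Δt_x=1.0353, Δt_y=3.8637
    x: enter (3,1) at t=0.5590 ← occupied
  → r_3 = 0.5590
beam 4: φ=270°, α=105°
  dir = (cos 105°, sin 105°) = (-0.2588, 0.9659); from cell (2,1)
  next x-line at t=1.7773, next y-line at t=0.4141; Δt_x=3.8637, Δt_y=1.0353
    y: enter (2,2) at t=0.4141
    y: enter (2,3) at t=1.4494
    x: enter (1,3) at t=1.7773
    y: enter (1,4) at t=2.4847
    y: enter (1,5) at t=3.5199 ← occupied
  → r_4 = 3.5199

ranges = [0.4762, 0.6212, 0.5590, 3.5199]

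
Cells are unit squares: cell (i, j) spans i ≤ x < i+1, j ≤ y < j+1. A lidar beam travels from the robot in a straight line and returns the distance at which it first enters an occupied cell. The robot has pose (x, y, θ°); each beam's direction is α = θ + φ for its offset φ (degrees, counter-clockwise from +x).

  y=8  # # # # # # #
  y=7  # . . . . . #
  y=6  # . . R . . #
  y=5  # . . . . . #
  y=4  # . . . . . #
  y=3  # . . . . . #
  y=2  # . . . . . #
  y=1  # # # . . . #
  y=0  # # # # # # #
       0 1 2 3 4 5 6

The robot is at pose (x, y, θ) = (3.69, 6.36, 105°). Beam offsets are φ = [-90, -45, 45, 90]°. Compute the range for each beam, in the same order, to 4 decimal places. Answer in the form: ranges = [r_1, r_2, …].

ranges = [2.3915, 1.8937, 3.1061, 2.7849]

beam 1: φ=-90°, α=15°
  d=(0.9659,0.2588)  start (3,6)  tX=0.3209 tY=2.4728  stride 1/|dx|=1.0353 1/|dy|=3.8637
    cross x-line → (4,6), t=0.3209
    cross x-line → (5,6), t=1.3562
    cross x-line → (6,6), t=2.3915 (wall)
  → r_1 = 2.3915
beam 2: φ=-45°, α=60°
  d=(0.5000,0.8660)  start (3,6)  tX=0.6200 tY=0.7390  stride 1/|dx|=2.0000 1/|dy|=1.1547
    cross x-line → (4,6), t=0.6200
    cross y-line → (4,7), t=0.7390
    cross y-line → (4,8), t=1.8937 (wall)
  → r_2 = 1.8937
beam 3: φ=45°, α=150°
  d=(-0.8660,0.5000)  start (3,6)  tX=0.7967 tY=1.2800  stride 1/|dx|=1.1547 1/|dy|=2.0000
    cross x-line → (2,6), t=0.7967
    cross y-line → (2,7), t=1.2800
    cross x-line → (1,7), t=1.9514
    cross x-line → (0,7), t=3.1061 (wall)
  → r_3 = 3.1061
beam 4: φ=90°, α=195°
  d=(-0.9659,-0.2588)  start (3,6)  tX=0.7143 tY=1.3909  stride 1/|dx|=1.0353 1/|dy|=3.8637
    cross x-line → (2,6), t=0.7143
    cross y-line → (2,5), t=1.3909
    cross x-line → (1,5), t=1.7496
    cross x-line → (0,5), t=2.7849 (wall)
  → r_4 = 2.7849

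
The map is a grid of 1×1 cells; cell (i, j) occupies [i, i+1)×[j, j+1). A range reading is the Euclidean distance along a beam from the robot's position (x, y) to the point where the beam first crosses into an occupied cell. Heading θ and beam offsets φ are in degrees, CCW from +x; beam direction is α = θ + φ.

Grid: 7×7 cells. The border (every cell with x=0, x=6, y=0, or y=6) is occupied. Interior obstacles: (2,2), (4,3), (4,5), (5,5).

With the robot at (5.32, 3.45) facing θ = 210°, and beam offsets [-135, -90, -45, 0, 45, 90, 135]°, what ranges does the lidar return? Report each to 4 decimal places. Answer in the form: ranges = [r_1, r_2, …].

beam 1: φ=-135°, α=75°
  dir = (cos 75°, sin 75°) = (0.2588, 0.9659); from cell (5,3)
  next x-line at t=2.6273, next y-line at t=0.5694; Δt_x=3.8637, Δt_y=1.0353
    y: enter (5,4) at t=0.5694
    y: enter (5,5) at t=1.6047 ← occupied
  → r_1 = 1.6047
beam 2: φ=-90°, α=120°
  dir = (cos 120°, sin 120°) = (-0.5000, 0.8660); from cell (5,3)
  next x-line at t=0.6400, next y-line at t=0.6351; Δt_x=2.0000, Δt_y=1.1547
    y: enter (5,4) at t=0.6351
    x: enter (4,4) at t=0.6400
    y: enter (4,5) at t=1.7898 ← occupied
  → r_2 = 1.7898
beam 3: φ=-45°, α=165°
  dir = (cos 165°, sin 165°) = (-0.9659, 0.2588); from cell (5,3)
  next x-line at t=0.3313, next y-line at t=2.1250; Δt_x=1.0353, Δt_y=3.8637
    x: enter (4,3) at t=0.3313 ← occupied
  → r_3 = 0.3313
beam 4: φ=0°, α=210°
  dir = (cos 210°, sin 210°) = (-0.8660, -0.5000); from cell (5,3)
  next x-line at t=0.3695, next y-line at t=0.9000; Δt_x=1.1547, Δt_y=2.0000
    x: enter (4,3) at t=0.3695 ← occupied
  → r_4 = 0.3695
beam 5: φ=45°, α=255°
  dir = (cos 255°, sin 255°) = (-0.2588, -0.9659); from cell (5,3)
  next x-line at t=1.2364, next y-line at t=0.4659; Δt_x=3.8637, Δt_y=1.0353
    y: enter (5,2) at t=0.4659
    x: enter (4,2) at t=1.2364
    y: enter (4,1) at t=1.5012
    y: enter (4,0) at t=2.5364 ← occupied
  → r_5 = 2.5364
beam 6: φ=90°, α=300°
  dir = (cos 300°, sin 300°) = (0.5000, -0.8660); from cell (5,3)
  next x-line at t=1.3600, next y-line at t=0.5196; Δt_x=2.0000, Δt_y=1.1547
    y: enter (5,2) at t=0.5196
    x: enter (6,2) at t=1.3600 ← occupied
  → r_6 = 1.3600
beam 7: φ=135°, α=345°
  dir = (cos 345°, sin 345°) = (0.9659, -0.2588); from cell (5,3)
  next x-line at t=0.7040, next y-line at t=1.7387; Δt_x=1.0353, Δt_y=3.8637
    x: enter (6,3) at t=0.7040 ← occupied
  → r_7 = 0.7040

ranges = [1.6047, 1.7898, 0.3313, 0.3695, 2.5364, 1.3600, 0.7040]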